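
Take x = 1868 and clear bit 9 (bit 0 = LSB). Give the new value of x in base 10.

x = 11101001100
bit 9 is currently 1; clear it via x & ~(1 << 9) = x & ~512
→ 10101001100 = 1356

1356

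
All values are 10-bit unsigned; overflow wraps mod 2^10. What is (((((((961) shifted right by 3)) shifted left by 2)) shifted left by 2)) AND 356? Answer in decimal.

961 = 1111000001
→ shifted right by 3 → 0001111000 = 120
→ shifted left by 2 (mod 2^10) → 0111100000 = 480
→ shifted left by 2 (mod 2^10) → 1110000000 = 896
356 = 0101100100
→ AND → 0100000000 = 256

256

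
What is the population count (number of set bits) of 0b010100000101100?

5

n = 10100000101100
Count the 1s: 1 + 1 + 1 + 1 + 1 = 5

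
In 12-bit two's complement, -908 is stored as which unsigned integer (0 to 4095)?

3188

908 in 12 bits: 001110001100
Invert: 110001110011
Add 1:  110001110100 = 3188
(Check: 2^12 - 908 = 4096 - 908 = 3188.)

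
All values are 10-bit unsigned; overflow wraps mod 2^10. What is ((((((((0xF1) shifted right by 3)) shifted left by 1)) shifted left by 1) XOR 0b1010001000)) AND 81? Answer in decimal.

0xF1 = 0011110001
→ shifted right by 3 → 0000011110 = 30
→ shifted left by 1 (mod 2^10) → 0000111100 = 60
→ shifted left by 1 (mod 2^10) → 0001111000 = 120
0b1010001000 = 1010001000
→ XOR → 1011110000 = 752
81 = 0001010001
→ AND → 0001010000 = 80

80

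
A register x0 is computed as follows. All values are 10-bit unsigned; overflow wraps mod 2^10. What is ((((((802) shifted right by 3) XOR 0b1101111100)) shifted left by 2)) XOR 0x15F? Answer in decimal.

802 = 1100100010
→ shifted right by 3 → 0001100100 = 100
0b1101111100 = 1101111100
→ XOR → 1100011000 = 792
→ shifted left by 2 (mod 2^10) → 0001100000 = 96
0x15F = 0101011111
→ XOR → 0100111111 = 319

319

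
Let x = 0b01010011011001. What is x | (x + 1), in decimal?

5339

x = 1010011011001 = 5337
x + 1 = 1010011011010
OR    = 1010011011011 = 5339
(x | (x + 1) sets the lowest cleared bit.)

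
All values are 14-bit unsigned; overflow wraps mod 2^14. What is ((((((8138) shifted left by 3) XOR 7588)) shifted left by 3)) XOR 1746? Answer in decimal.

8138 = 01111111001010
→ shifted left by 3 (mod 2^14) → 11111001010000 = 15952
7588 = 01110110100100
→ XOR → 10001111110100 = 9204
→ shifted left by 3 (mod 2^14) → 01111110100000 = 8096
1746 = 00011011010010
→ XOR → 01100101110010 = 6514

6514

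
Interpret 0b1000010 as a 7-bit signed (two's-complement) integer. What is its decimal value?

-62

pattern = 1000010 (MSB is 1 ⇒ negative)
Invert: 0111101, add 1 → 0111110 = 62, so the value is -62.
(Equivalently: 66 - 2^7 = 66 - 128 = -62.)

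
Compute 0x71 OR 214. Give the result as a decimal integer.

0x71 = 01110001
214 = 11010110
 OR → 11110111 = 247

247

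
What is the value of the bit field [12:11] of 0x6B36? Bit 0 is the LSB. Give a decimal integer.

1

v = 110101100110110
Shift right by 11: 1101
Mask low 2 bits: 01 = 1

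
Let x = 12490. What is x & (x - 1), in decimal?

12488

x = 11000011001010 = 12490
x - 1 = 11000011001001
AND   = 11000011001000 = 12488
(x & (x - 1) clears the lowest set bit of x.)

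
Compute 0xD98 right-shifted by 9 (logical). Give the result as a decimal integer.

6

0xD98 = 110110011000
shift right by 9 → 000000000110 = 6
(equivalently, floor(3480 / 512))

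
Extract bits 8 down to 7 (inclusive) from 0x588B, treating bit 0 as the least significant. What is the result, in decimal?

v = 101100010001011
Shift right by 7: 10110001
Mask low 2 bits: 01 = 1

1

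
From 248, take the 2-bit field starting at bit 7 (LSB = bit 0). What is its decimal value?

1

v = 00011111000
Shift right by 7: 0001
Mask low 2 bits: 01 = 1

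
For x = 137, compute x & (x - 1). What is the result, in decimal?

136

x = 10001001 = 137
x - 1 = 10001000
AND   = 10001000 = 136
(x & (x - 1) clears the lowest set bit of x.)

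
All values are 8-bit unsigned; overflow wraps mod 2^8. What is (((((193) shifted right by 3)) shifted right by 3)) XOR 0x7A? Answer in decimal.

121

193 = 11000001
→ shifted right by 3 → 00011000 = 24
→ shifted right by 3 → 00000011 = 3
0x7A = 01111010
→ XOR → 01111001 = 121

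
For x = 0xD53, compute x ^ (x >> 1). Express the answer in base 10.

3066

x = 110101010011 = 3411
x>>1 = 011010101001
XOR  = 101111111010 = 3066
(x ^ (x >> 1) gives the standard binary-reflected Gray code of x.)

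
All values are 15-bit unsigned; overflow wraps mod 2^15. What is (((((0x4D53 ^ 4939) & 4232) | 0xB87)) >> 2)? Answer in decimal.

1763

0x4D53 = 100110101010011
4939 = 001001101001011
→ ^ → 101111000011000 = 24088
4232 = 001000010001000
→ & → 001000000001000 = 4104
0xB87 = 000101110000111
→ | → 001101110001111 = 7055
→ >> 2 → 000011011100011 = 1763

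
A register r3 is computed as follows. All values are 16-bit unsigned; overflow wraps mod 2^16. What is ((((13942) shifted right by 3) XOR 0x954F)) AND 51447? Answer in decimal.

32897

13942 = 0011011001110110
→ shifted right by 3 → 0000011011001110 = 1742
0x954F = 1001010101001111
→ XOR → 1001001110000001 = 37761
51447 = 1100100011110111
→ AND → 1000000010000001 = 32897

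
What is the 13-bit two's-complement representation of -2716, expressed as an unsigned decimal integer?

5476

2716 in 13 bits: 0101010011100
Invert: 1010101100011
Add 1:  1010101100100 = 5476
(Check: 2^13 - 2716 = 8192 - 2716 = 5476.)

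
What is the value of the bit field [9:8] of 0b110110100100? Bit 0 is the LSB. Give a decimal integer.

1

v = 110110100100
Shift right by 8: 1101
Mask low 2 bits: 01 = 1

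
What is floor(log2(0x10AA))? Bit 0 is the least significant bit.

0x10AA = 1000010101010
The topmost 1 is at position 12 (since 2^12 = 4096 ≤ 4266 < 8192).

12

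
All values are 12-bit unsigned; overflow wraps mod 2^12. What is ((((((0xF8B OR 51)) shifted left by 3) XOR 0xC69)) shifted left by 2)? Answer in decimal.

0xF8B = 111110001011
51 = 000000110011
→ OR → 111110111011 = 4027
→ shifted left by 3 (mod 2^12) → 110111011000 = 3544
0xC69 = 110001101001
→ XOR → 000110110001 = 433
→ shifted left by 2 (mod 2^12) → 011011000100 = 1732

1732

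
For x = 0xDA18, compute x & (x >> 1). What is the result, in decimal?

x = 1101101000011000 = 55832
x>>1 = 0110110100001100
AND  = 0100100000001000 = 18440
(x & (x >> 1) has a 1 wherever x has two consecutive 1 bits.)

18440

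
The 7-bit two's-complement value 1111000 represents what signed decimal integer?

pattern = 1111000 (MSB is 1 ⇒ negative)
Invert: 0000111, add 1 → 0001000 = 8, so the value is -8.
(Equivalently: 120 - 2^7 = 120 - 128 = -8.)

-8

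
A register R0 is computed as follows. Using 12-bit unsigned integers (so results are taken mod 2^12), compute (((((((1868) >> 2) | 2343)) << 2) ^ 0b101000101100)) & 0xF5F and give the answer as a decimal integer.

3408

1868 = 011101001100
→ >> 2 → 000111010011 = 467
2343 = 100100100111
→ | → 100111110111 = 2551
→ << 2 (mod 2^12) → 011111011100 = 2012
0b101000101100 = 101000101100
→ ^ → 110111110000 = 3568
0xF5F = 111101011111
→ & → 110101010000 = 3408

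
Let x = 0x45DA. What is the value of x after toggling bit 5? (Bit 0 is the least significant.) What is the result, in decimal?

x = 100010111011010
bit 5 is currently 0; toggle it via x ^ (1 << 5) = x ^ 32
→ 100010111111010 = 17914

17914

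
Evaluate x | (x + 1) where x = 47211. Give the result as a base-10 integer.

47215

x = 1011100001101011 = 47211
x + 1 = 1011100001101100
OR    = 1011100001101111 = 47215
(x | (x + 1) sets the lowest cleared bit.)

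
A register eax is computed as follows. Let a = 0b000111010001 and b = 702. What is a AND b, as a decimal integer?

144

a = 0111010001
702 = 1010111110
AND → 0010010000 = 144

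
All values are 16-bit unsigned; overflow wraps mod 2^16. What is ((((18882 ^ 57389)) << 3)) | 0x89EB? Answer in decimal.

18882 = 0100100111000010
57389 = 1110000000101101
→ ^ → 1010100111101111 = 43503
→ << 3 (mod 2^16) → 0100111101111000 = 20344
0x89EB = 1000100111101011
→ | → 1100111111111011 = 53243

53243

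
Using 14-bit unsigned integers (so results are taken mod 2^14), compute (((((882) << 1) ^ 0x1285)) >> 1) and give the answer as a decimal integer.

2608

882 = 00001101110010
→ << 1 (mod 2^14) → 00011011100100 = 1764
0x1285 = 01001010000101
→ ^ → 01010001100001 = 5217
→ >> 1 → 00101000110000 = 2608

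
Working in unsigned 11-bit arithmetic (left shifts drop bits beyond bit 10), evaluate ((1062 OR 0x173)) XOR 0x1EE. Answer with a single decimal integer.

1177

1062 = 10000100110
0x173 = 00101110011
→ OR → 10101110111 = 1399
0x1EE = 00111101110
→ XOR → 10010011001 = 1177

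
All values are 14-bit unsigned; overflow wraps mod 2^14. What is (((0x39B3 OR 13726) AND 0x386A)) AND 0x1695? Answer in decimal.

0x39B3 = 11100110110011
13726 = 11010110011110
→ OR → 11110110111111 = 15807
0x386A = 11100001101010
→ AND → 11100000101010 = 14378
0x1695 = 01011010010101
→ AND → 01000000000000 = 4096

4096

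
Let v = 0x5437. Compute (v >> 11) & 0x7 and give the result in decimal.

v = 101010000110111
Shift right by 11: 1010
Mask low 3 bits: 010 = 2

2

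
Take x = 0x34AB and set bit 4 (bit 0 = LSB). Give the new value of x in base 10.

x = 11010010101011
bit 4 is currently 0; set it via x | (1 << 4) = x | 16
→ 11010010111011 = 13499

13499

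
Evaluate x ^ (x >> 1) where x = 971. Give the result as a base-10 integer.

x = 1111001011 = 971
x>>1 = 0111100101
XOR  = 1000101110 = 558
(x ^ (x >> 1) gives the standard binary-reflected Gray code of x.)

558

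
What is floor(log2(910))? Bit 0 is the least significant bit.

9

910 = 1110001110
The topmost 1 is at position 9 (since 2^9 = 512 ≤ 910 < 1024).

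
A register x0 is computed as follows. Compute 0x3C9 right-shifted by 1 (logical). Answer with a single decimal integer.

484

0x3C9 = 1111001001
shift right by 1 → 0111100100 = 484
(equivalently, floor(969 / 2))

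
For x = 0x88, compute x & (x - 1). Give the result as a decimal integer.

x = 10001000 = 136
x - 1 = 10000111
AND   = 10000000 = 128
(x & (x - 1) clears the lowest set bit of x.)

128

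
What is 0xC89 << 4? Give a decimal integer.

51344

0xC89 = 0000110010001001
shift left by 4 → 1100100010010000 = 51344
(equivalently, 3209 × 2^4 = 3209 × 16)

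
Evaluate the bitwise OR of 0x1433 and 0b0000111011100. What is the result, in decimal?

5631

0x1433 = 1010000110011
b = 0000111011100
 OR → 1010111111111 = 5631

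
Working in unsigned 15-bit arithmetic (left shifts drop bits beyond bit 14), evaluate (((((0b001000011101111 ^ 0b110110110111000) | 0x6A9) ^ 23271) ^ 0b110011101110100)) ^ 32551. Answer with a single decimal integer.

15691

0b001000011101111 = 001000011101111
0b110110110111000 = 110110110111000
→ ^ → 111110101010111 = 32087
0x6A9 = 000011010101001
→ | → 111111111111111 = 32767
23271 = 101101011100111
→ ^ → 010010100011000 = 9496
0b110011101110100 = 110011101110100
→ ^ → 100001001101100 = 17004
32551 = 111111100100111
→ ^ → 011110101001011 = 15691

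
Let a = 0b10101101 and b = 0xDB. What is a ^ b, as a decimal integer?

a = 10101101
0xDB = 11011011
XOR → 01110110 = 118

118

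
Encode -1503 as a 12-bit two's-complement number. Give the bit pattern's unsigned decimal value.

2593

1503 in 12 bits: 010111011111
Invert: 101000100000
Add 1:  101000100001 = 2593
(Check: 2^12 - 1503 = 4096 - 1503 = 2593.)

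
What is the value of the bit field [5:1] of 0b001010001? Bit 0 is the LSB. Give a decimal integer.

v = 001010001
Shift right by 1: 00101000
Mask low 5 bits: 01000 = 8

8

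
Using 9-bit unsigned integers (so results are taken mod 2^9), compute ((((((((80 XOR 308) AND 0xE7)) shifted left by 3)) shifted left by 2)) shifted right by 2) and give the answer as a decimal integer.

80 = 001010000
308 = 100110100
→ XOR → 101100100 = 356
0xE7 = 011100111
→ AND → 001100100 = 100
→ shifted left by 3 (mod 2^9) → 100100000 = 288
→ shifted left by 2 (mod 2^9) → 010000000 = 128
→ shifted right by 2 → 000100000 = 32

32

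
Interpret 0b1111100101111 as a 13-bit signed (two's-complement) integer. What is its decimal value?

-209

pattern = 1111100101111 (MSB is 1 ⇒ negative)
Invert: 0000011010000, add 1 → 0000011010001 = 209, so the value is -209.
(Equivalently: 7983 - 2^13 = 7983 - 8192 = -209.)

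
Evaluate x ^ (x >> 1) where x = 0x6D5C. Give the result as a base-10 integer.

x = 110110101011100 = 27996
x>>1 = 011011010101110
XOR  = 101101111110010 = 23538
(x ^ (x >> 1) gives the standard binary-reflected Gray code of x.)

23538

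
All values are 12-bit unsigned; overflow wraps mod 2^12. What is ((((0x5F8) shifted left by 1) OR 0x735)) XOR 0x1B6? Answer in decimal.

3651

0x5F8 = 010111111000
→ shifted left by 1 (mod 2^12) → 101111110000 = 3056
0x735 = 011100110101
→ OR → 111111110101 = 4085
0x1B6 = 000110110110
→ XOR → 111001000011 = 3651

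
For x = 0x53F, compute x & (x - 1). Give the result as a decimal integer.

1342

x = 10100111111 = 1343
x - 1 = 10100111110
AND   = 10100111110 = 1342
(x & (x - 1) clears the lowest set bit of x.)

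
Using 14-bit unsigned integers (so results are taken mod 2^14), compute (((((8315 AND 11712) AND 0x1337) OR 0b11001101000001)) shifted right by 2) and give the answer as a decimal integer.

8315 = 10000001111011
11712 = 10110111000000
→ AND → 10000001000000 = 8256
0x1337 = 01001100110111
→ AND → 00000000000000 = 0
0b11001101000001 = 11001101000001
→ OR → 11001101000001 = 13121
→ shifted right by 2 → 00110011010000 = 3280

3280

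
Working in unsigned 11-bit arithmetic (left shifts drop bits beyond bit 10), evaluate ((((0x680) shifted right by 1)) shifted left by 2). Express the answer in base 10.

1280

0x680 = 11010000000
→ shifted right by 1 → 01101000000 = 832
→ shifted left by 2 (mod 2^11) → 10100000000 = 1280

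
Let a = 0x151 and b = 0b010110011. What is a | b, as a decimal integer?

499

0x151 = 101010001
b = 010110011
 OR → 111110011 = 499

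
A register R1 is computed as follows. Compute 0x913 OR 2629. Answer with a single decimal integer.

2903

0x913 = 100100010011
2629 = 101001000101
 OR → 101101010111 = 2903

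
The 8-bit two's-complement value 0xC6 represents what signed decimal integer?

-58

pattern = 11000110 (MSB is 1 ⇒ negative)
Invert: 00111001, add 1 → 00111010 = 58, so the value is -58.
(Equivalently: 198 - 2^8 = 198 - 256 = -58.)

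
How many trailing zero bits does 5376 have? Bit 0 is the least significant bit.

5376 = 1010100000000
Trailing zeros: 8, so the lowest set bit is bit 8 (value 256).

8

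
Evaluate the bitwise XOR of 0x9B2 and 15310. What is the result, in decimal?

0x9B2 = 00100110110010
15310 = 11101111001110
XOR → 11001001111100 = 12924

12924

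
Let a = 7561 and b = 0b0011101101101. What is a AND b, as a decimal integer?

1289

7561 = 1110110001001
b = 0011101101101
AND → 0010100001001 = 1289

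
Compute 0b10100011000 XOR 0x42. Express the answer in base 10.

1370

a = 10100011000
0x42 = 00001000010
XOR → 10101011010 = 1370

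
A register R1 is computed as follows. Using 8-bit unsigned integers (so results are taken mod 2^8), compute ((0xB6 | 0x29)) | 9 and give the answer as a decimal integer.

191

0xB6 = 10110110
0x29 = 00101001
→ | → 10111111 = 191
9 = 00001001
→ | → 10111111 = 191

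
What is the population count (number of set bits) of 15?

15 = 1111
Count the 1s: 1 + 1 + 1 + 1 = 4

4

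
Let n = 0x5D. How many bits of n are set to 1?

0x5D = 1011101
Count the 1s: 1 + 1 + 1 + 1 + 1 = 5

5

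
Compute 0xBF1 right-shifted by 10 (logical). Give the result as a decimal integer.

2

0xBF1 = 101111110001
shift right by 10 → 000000000010 = 2
(equivalently, floor(3057 / 1024))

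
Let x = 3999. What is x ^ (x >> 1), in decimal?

2128

x = 111110011111 = 3999
x>>1 = 011111001111
XOR  = 100001010000 = 2128
(x ^ (x >> 1) gives the standard binary-reflected Gray code of x.)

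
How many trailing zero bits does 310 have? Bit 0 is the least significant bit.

310 = 100110110
Trailing zeros: 1, so the lowest set bit is bit 1 (value 2).

1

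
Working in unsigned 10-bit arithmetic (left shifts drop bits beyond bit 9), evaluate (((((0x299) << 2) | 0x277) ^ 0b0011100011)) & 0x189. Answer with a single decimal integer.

0x299 = 1010011001
→ << 2 (mod 2^10) → 1001100100 = 612
0x277 = 1001110111
→ | → 1001110111 = 631
0b0011100011 = 0011100011
→ ^ → 1010010100 = 660
0x189 = 0110001001
→ & → 0010000000 = 128

128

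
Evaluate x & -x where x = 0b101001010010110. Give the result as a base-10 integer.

2

x = 101001010010110 = 21142
-x (two's complement) = …010110101101010
AND   = 000000000000010 = 2
(x & -x isolates the lowest set bit of x.)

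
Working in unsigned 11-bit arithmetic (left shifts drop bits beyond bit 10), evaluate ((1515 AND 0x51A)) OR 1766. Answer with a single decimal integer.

2030

1515 = 10111101011
0x51A = 10100011010
→ AND → 10100001010 = 1290
1766 = 11011100110
→ OR → 11111101110 = 2030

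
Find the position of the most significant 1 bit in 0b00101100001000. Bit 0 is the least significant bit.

0b00101100001000 = 101100001000
The topmost 1 is at position 11 (since 2^11 = 2048 ≤ 2824 < 4096).

11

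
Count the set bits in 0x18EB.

8

0x18EB = 1100011101011
Count the 1s: 1 + 1 + 1 + 1 + 1 + 1 + 1 + 1 = 8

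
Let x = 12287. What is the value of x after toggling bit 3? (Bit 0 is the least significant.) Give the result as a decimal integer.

x = 0010111111111111
bit 3 is currently 1; toggle it via x ^ (1 << 3) = x ^ 8
→ 0010111111110111 = 12279

12279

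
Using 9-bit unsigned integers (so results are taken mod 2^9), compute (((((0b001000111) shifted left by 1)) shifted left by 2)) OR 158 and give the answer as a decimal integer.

0b001000111 = 001000111
→ shifted left by 1 (mod 2^9) → 010001110 = 142
→ shifted left by 2 (mod 2^9) → 000111000 = 56
158 = 010011110
→ OR → 010111110 = 190

190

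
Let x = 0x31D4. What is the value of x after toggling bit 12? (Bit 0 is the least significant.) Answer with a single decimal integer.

8660

x = 11000111010100
bit 12 is currently 1; toggle it via x ^ (1 << 12) = x ^ 4096
→ 10000111010100 = 8660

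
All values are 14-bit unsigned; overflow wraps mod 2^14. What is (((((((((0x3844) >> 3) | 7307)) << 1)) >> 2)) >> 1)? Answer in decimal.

2018

0x3844 = 11100001000100
→ >> 3 → 00011100001000 = 1800
7307 = 01110010001011
→ | → 01111110001011 = 8075
→ << 1 (mod 2^14) → 11111100010110 = 16150
→ >> 2 → 00111111000101 = 4037
→ >> 1 → 00011111100010 = 2018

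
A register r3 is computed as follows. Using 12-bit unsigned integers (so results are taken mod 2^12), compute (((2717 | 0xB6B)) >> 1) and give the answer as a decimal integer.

2717 = 101010011101
0xB6B = 101101101011
→ | → 101111111111 = 3071
→ >> 1 → 010111111111 = 1535

1535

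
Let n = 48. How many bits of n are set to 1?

2

48 = 110000
Count the 1s: 1 + 1 = 2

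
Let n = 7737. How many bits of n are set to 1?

7737 = 1111000111001
Count the 1s: 1 + 1 + 1 + 1 + 1 + 1 + 1 + 1 = 8

8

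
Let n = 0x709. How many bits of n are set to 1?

0x709 = 11100001001
Count the 1s: 1 + 1 + 1 + 1 + 1 = 5

5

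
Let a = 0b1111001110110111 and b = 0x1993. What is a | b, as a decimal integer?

64439

a = 1111001110110111
0x1993 = 0001100110010011
 OR → 1111101110110111 = 64439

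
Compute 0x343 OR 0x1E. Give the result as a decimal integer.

863

0x343 = 1101000011
0x1E = 0000011110
 OR → 1101011111 = 863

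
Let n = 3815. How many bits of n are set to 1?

9

3815 = 111011100111
Count the 1s: 1 + 1 + 1 + 1 + 1 + 1 + 1 + 1 + 1 = 9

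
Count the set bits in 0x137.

6

0x137 = 100110111
Count the 1s: 1 + 1 + 1 + 1 + 1 + 1 = 6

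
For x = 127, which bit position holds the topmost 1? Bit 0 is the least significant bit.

127 = 1111111
The topmost 1 is at position 6 (since 2^6 = 64 ≤ 127 < 128).

6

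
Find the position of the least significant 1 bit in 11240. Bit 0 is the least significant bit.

3

11240 = 10101111101000
Trailing zeros: 3, so the lowest set bit is bit 3 (value 8).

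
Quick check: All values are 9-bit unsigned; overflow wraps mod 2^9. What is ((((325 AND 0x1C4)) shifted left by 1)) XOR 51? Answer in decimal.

187

325 = 101000101
0x1C4 = 111000100
→ AND → 101000100 = 324
→ shifted left by 1 (mod 2^9) → 010001000 = 136
51 = 000110011
→ XOR → 010111011 = 187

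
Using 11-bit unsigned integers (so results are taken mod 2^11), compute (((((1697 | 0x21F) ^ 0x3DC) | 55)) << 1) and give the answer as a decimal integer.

1697 = 11010100001
0x21F = 01000011111
→ | → 11010111111 = 1727
0x3DC = 01111011100
→ ^ → 10101100011 = 1379
55 = 00000110111
→ | → 10101110111 = 1399
→ << 1 (mod 2^11) → 01011101110 = 750

750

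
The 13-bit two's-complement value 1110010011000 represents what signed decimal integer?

-872

pattern = 1110010011000 (MSB is 1 ⇒ negative)
Invert: 0001101100111, add 1 → 0001101101000 = 872, so the value is -872.
(Equivalently: 7320 - 2^13 = 7320 - 8192 = -872.)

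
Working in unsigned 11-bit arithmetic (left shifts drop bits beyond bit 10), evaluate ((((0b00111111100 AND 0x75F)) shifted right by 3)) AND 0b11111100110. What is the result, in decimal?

34

0b00111111100 = 00111111100
0x75F = 11101011111
→ AND → 00101011100 = 348
→ shifted right by 3 → 00000101011 = 43
0b11111100110 = 11111100110
→ AND → 00000100010 = 34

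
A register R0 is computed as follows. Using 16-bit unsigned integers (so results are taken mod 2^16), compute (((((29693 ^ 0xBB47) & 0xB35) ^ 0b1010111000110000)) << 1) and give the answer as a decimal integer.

19456

29693 = 0111001111111101
0xBB47 = 1011101101000111
→ ^ → 1100100010111010 = 51386
0xB35 = 0000101100110101
→ & → 0000100000110000 = 2096
0b1010111000110000 = 1010111000110000
→ ^ → 1010011000000000 = 42496
→ << 1 (mod 2^16) → 0100110000000000 = 19456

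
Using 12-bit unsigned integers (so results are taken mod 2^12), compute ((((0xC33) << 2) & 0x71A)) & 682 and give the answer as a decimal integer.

8

0xC33 = 110000110011
→ << 2 (mod 2^12) → 000011001100 = 204
0x71A = 011100011010
→ & → 000000001000 = 8
682 = 001010101010
→ & → 000000001000 = 8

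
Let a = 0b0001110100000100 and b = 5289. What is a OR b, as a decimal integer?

7597

a = 1110100000100
5289 = 1010010101001
 OR → 1110110101101 = 7597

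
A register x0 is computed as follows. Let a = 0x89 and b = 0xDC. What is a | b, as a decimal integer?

0x89 = 10001001
0xDC = 11011100
 OR → 11011101 = 221

221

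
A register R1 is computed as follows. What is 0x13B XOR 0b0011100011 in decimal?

0x13B = 100111011
b = 011100011
XOR → 111011000 = 472

472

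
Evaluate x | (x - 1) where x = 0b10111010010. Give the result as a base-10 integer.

1491

x = 10111010010 = 1490
x - 1 = 10111010001
OR    = 10111010011 = 1491
(x | (x - 1) sets all bits below the lowest set bit.)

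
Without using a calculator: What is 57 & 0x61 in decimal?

57 = 0111001
0x61 = 1100001
AND → 0100001 = 33

33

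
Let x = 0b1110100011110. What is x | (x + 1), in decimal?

x = 1110100011110 = 7454
x + 1 = 1110100011111
OR    = 1110100011111 = 7455
(x | (x + 1) sets the lowest cleared bit.)

7455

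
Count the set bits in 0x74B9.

9

0x74B9 = 111010010111001
Count the 1s: 1 + 1 + 1 + 1 + 1 + 1 + 1 + 1 + 1 = 9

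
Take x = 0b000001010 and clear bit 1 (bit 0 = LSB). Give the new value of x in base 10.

x = 000001010
bit 1 is currently 1; clear it via x & ~(1 << 1) = x & ~2
→ 000001000 = 8

8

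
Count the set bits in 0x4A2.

4

0x4A2 = 10010100010
Count the 1s: 1 + 1 + 1 + 1 = 4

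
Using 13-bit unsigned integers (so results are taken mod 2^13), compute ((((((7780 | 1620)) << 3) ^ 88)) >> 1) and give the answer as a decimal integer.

7780 = 1111001100100
1620 = 0011001010100
→ | → 1111001110100 = 7796
→ << 3 (mod 2^13) → 1001110100000 = 5024
88 = 0000001011000
→ ^ → 1001111111000 = 5112
→ >> 1 → 0100111111100 = 2556

2556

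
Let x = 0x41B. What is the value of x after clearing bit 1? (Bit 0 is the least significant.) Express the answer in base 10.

1049

x = 010000011011
bit 1 is currently 1; clear it via x & ~(1 << 1) = x & ~2
→ 010000011001 = 1049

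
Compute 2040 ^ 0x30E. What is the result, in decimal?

2040 = 11111111000
0x30E = 01100001110
XOR → 10011110110 = 1270

1270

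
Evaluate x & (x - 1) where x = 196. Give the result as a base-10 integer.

x = 11000100 = 196
x - 1 = 11000011
AND   = 11000000 = 192
(x & (x - 1) clears the lowest set bit of x.)

192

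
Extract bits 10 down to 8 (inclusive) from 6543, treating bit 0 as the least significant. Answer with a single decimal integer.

1

v = 1100110001111
Shift right by 8: 11001
Mask low 3 bits: 001 = 1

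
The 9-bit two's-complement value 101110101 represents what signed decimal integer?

pattern = 101110101 (MSB is 1 ⇒ negative)
Invert: 010001010, add 1 → 010001011 = 139, so the value is -139.
(Equivalently: 373 - 2^9 = 373 - 512 = -139.)

-139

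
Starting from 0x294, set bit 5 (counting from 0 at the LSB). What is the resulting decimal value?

692

x = 01010010100
bit 5 is currently 0; set it via x | (1 << 5) = x | 32
→ 01010110100 = 692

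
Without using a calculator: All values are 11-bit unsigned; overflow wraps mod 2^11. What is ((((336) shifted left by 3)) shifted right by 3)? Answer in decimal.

80

336 = 00101010000
→ shifted left by 3 (mod 2^11) → 01010000000 = 640
→ shifted right by 3 → 00001010000 = 80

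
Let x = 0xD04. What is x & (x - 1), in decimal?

x = 110100000100 = 3332
x - 1 = 110100000011
AND   = 110100000000 = 3328
(x & (x - 1) clears the lowest set bit of x.)

3328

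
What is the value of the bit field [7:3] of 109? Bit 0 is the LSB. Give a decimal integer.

13

v = 01101101
Shift right by 3: 01101
Mask low 5 bits: 01101 = 13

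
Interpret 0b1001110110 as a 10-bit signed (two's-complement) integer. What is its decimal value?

-394

pattern = 1001110110 (MSB is 1 ⇒ negative)
Invert: 0110001001, add 1 → 0110001010 = 394, so the value is -394.
(Equivalently: 630 - 2^10 = 630 - 1024 = -394.)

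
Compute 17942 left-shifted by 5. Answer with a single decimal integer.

574144

17942 = 00000100011000010110
shift left by 5 → 10001100001011000000 = 574144
(equivalently, 17942 × 2^5 = 17942 × 32)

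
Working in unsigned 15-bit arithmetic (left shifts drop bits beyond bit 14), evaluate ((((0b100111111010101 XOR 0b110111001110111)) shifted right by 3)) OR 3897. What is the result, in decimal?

0b100111111010101 = 100111111010101
0b110111001110111 = 110111001110111
→ XOR → 010000110100010 = 8610
→ shifted right by 3 → 000010000110100 = 1076
3897 = 000111100111001
→ OR → 000111100111101 = 3901

3901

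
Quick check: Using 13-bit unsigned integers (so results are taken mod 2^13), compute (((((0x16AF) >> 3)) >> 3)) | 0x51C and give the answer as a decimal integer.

1374

0x16AF = 1011010101111
→ >> 3 → 0001011010101 = 725
→ >> 3 → 0000001011010 = 90
0x51C = 0010100011100
→ | → 0010101011110 = 1374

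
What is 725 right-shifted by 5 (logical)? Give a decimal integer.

22

725 = 1011010101
shift right by 5 → 0000010110 = 22
(equivalently, floor(725 / 32))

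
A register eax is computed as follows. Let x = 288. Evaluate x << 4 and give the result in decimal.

288 = 0000100100000
shift left by 4 → 1001000000000 = 4608
(equivalently, 288 × 2^4 = 288 × 16)

4608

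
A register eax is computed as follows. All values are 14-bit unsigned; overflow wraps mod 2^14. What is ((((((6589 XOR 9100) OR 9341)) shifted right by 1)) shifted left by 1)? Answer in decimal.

6589 = 01100110111101
9100 = 10001110001100
→ XOR → 11101000110001 = 14897
9341 = 10010001111101
→ OR → 11111001111101 = 15997
→ shifted right by 1 → 01111100111110 = 7998
→ shifted left by 1 (mod 2^14) → 11111001111100 = 15996

15996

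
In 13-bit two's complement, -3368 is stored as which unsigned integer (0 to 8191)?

4824

3368 in 13 bits: 0110100101000
Invert: 1001011010111
Add 1:  1001011011000 = 4824
(Check: 2^13 - 3368 = 8192 - 3368 = 4824.)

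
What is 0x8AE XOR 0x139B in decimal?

6965

0x8AE = 0100010101110
0x139B = 1001110011011
XOR → 1101100110101 = 6965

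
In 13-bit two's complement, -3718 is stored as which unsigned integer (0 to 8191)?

3718 in 13 bits: 0111010000110
Invert: 1000101111001
Add 1:  1000101111010 = 4474
(Check: 2^13 - 3718 = 8192 - 3718 = 4474.)

4474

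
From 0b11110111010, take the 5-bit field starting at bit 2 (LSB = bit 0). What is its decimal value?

14

v = 11110111010
Shift right by 2: 111101110
Mask low 5 bits: 01110 = 14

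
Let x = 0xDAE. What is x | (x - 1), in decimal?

x = 110110101110 = 3502
x - 1 = 110110101101
OR    = 110110101111 = 3503
(x | (x - 1) sets all bits below the lowest set bit.)

3503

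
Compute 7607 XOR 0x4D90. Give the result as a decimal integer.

7607 = 001110110110111
0x4D90 = 100110110010000
XOR → 101000000100111 = 20519

20519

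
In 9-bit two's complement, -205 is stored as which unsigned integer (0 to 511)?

307

205 in 9 bits: 011001101
Invert: 100110010
Add 1:  100110011 = 307
(Check: 2^9 - 205 = 512 - 205 = 307.)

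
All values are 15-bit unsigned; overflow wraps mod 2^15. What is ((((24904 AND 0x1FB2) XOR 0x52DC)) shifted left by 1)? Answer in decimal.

10168

24904 = 110000101001000
0x1FB2 = 001111110110010
→ AND → 000000100000000 = 256
0x52DC = 101001011011100
→ XOR → 101001111011100 = 21468
→ shifted left by 1 (mod 2^15) → 010011110111000 = 10168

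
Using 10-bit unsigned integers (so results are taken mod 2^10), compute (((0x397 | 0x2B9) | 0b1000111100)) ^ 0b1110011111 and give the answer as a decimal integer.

0x397 = 1110010111
0x2B9 = 1010111001
→ | → 1110111111 = 959
0b1000111100 = 1000111100
→ | → 1110111111 = 959
0b1110011111 = 1110011111
→ ^ → 0000100000 = 32

32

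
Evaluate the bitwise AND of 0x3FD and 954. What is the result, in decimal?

952

0x3FD = 1111111101
954 = 1110111010
AND → 1110111000 = 952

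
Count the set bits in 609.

609 = 1001100001
Count the 1s: 1 + 1 + 1 + 1 = 4

4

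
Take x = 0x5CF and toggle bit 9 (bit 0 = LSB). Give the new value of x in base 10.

x = 010111001111
bit 9 is currently 0; toggle it via x ^ (1 << 9) = x ^ 512
→ 011111001111 = 1999

1999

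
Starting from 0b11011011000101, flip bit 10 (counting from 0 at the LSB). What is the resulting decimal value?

x = 11011011000101
bit 10 is currently 1; toggle it via x ^ (1 << 10) = x ^ 1024
→ 11001011000101 = 12997

12997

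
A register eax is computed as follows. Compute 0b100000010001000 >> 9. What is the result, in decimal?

32

x = 100000010001000
shift right by 9 → 000000000100000 = 32
(equivalently, floor(16520 / 512))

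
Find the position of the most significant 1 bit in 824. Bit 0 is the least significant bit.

824 = 1100111000
The topmost 1 is at position 9 (since 2^9 = 512 ≤ 824 < 1024).

9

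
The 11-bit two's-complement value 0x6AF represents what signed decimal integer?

-337

pattern = 11010101111 (MSB is 1 ⇒ negative)
Invert: 00101010000, add 1 → 00101010001 = 337, so the value is -337.
(Equivalently: 1711 - 2^11 = 1711 - 2048 = -337.)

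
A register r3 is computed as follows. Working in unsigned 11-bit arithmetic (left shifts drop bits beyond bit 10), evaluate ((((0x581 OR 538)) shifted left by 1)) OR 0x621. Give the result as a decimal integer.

0x581 = 10110000001
538 = 01000011010
→ OR → 11110011011 = 1947
→ shifted left by 1 (mod 2^11) → 11100110110 = 1846
0x621 = 11000100001
→ OR → 11100110111 = 1847

1847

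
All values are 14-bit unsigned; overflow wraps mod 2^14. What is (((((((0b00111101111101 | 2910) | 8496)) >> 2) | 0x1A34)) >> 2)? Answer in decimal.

0b00111101111101 = 00111101111101
2910 = 00101101011110
→ | → 00111101111111 = 3967
8496 = 10000100110000
→ | → 10111101111111 = 12159
→ >> 2 → 00101111011111 = 3039
0x1A34 = 01101000110100
→ | → 01101111111111 = 7167
→ >> 2 → 00011011111111 = 1791

1791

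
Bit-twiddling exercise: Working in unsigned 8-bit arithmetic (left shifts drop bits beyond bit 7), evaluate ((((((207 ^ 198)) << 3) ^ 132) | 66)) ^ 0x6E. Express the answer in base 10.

160

207 = 11001111
198 = 11000110
→ ^ → 00001001 = 9
→ << 3 (mod 2^8) → 01001000 = 72
132 = 10000100
→ ^ → 11001100 = 204
66 = 01000010
→ | → 11001110 = 206
0x6E = 01101110
→ ^ → 10100000 = 160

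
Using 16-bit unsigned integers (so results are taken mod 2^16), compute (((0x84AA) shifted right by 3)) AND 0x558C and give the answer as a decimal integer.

4228

0x84AA = 1000010010101010
→ shifted right by 3 → 0001000010010101 = 4245
0x558C = 0101010110001100
→ AND → 0001000010000100 = 4228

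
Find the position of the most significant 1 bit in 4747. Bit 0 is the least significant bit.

12

4747 = 1001010001011
The topmost 1 is at position 12 (since 2^12 = 4096 ≤ 4747 < 8192).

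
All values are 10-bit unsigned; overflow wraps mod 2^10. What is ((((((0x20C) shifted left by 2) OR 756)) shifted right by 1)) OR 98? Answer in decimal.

0x20C = 1000001100
→ shifted left by 2 (mod 2^10) → 0000110000 = 48
756 = 1011110100
→ OR → 1011110100 = 756
→ shifted right by 1 → 0101111010 = 378
98 = 0001100010
→ OR → 0101111010 = 378

378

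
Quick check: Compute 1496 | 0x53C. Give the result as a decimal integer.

1532

1496 = 10111011000
0x53C = 10100111100
 OR → 10111111100 = 1532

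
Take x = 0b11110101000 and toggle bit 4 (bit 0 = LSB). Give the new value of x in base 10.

1976

x = 11110101000
bit 4 is currently 0; toggle it via x ^ (1 << 4) = x ^ 16
→ 11110111000 = 1976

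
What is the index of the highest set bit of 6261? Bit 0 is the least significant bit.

6261 = 1100001110101
The topmost 1 is at position 12 (since 2^12 = 4096 ≤ 6261 < 8192).

12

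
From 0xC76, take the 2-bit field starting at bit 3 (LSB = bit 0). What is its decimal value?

v = 0110001110110
Shift right by 3: 0110001110
Mask low 2 bits: 10 = 2

2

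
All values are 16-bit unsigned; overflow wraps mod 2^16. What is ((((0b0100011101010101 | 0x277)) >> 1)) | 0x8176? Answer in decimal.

41983

0b0100011101010101 = 0100011101010101
0x277 = 0000001001110111
→ | → 0100011101110111 = 18295
→ >> 1 → 0010001110111011 = 9147
0x8176 = 1000000101110110
→ | → 1010001111111111 = 41983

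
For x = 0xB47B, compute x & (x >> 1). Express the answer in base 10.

x = 1011010001111011 = 46203
x>>1 = 0101101000111101
AND  = 0001000000111001 = 4153
(x & (x >> 1) has a 1 wherever x has two consecutive 1 bits.)

4153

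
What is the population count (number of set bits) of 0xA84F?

8

0xA84F = 1010100001001111
Count the 1s: 1 + 1 + 1 + 1 + 1 + 1 + 1 + 1 = 8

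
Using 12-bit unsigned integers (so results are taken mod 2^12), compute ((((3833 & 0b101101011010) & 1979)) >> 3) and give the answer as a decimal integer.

67

3833 = 111011111001
0b101101011010 = 101101011010
→ & → 101001011000 = 2648
1979 = 011110111011
→ & → 001000011000 = 536
→ >> 3 → 000001000011 = 67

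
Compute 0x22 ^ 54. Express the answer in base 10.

0x22 = 100010
54 = 110110
XOR → 010100 = 20

20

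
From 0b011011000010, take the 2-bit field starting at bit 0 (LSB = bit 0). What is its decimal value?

v = 011011000010
Shift right by 0: 011011000010
Mask low 2 bits: 10 = 2

2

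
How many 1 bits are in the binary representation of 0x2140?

3

0x2140 = 10000101000000
Count the 1s: 1 + 1 + 1 = 3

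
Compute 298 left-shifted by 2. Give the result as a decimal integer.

298 = 00100101010
shift left by 2 → 10010101000 = 1192
(equivalently, 298 × 2^2 = 298 × 4)

1192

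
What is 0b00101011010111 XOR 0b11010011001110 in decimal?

a = 00101011010111
b = 11010011001110
XOR → 11111000011001 = 15897

15897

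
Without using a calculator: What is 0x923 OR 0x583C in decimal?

0x923 = 000100100100011
0x583C = 101100000111100
 OR → 101100100111111 = 22847

22847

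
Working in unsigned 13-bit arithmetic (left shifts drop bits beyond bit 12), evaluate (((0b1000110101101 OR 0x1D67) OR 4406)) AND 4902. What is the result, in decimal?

4390

0b1000110101101 = 1000110101101
0x1D67 = 1110101100111
→ OR → 1110111101111 = 7663
4406 = 1000100110110
→ OR → 1110111111111 = 7679
4902 = 1001100100110
→ AND → 1000100100110 = 4390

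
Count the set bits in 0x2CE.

6

0x2CE = 1011001110
Count the 1s: 1 + 1 + 1 + 1 + 1 + 1 = 6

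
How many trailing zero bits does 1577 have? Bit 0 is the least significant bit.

0

1577 = 11000101001
Trailing zeros: 0, so the lowest set bit is bit 0 (value 1).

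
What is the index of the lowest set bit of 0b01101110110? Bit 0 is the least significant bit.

1

0b01101110110 = 1101110110
Trailing zeros: 1, so the lowest set bit is bit 1 (value 2).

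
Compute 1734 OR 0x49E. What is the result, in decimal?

1734 = 11011000110
0x49E = 10010011110
 OR → 11011011110 = 1758

1758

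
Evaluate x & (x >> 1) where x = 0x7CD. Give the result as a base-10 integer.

964

x = 11111001101 = 1997
x>>1 = 01111100110
AND  = 01111000100 = 964
(x & (x >> 1) has a 1 wherever x has two consecutive 1 bits.)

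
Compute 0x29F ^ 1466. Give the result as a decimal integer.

0x29F = 01010011111
1466 = 10110111010
XOR → 11100100101 = 1829

1829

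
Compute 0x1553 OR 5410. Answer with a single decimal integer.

5491

0x1553 = 1010101010011
5410 = 1010100100010
 OR → 1010101110011 = 5491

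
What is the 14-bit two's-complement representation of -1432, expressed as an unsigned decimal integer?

1432 in 14 bits: 00010110011000
Invert: 11101001100111
Add 1:  11101001101000 = 14952
(Check: 2^14 - 1432 = 16384 - 1432 = 14952.)

14952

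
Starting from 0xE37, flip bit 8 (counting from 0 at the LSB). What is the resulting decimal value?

3895

x = 111000110111
bit 8 is currently 0; toggle it via x ^ (1 << 8) = x ^ 256
→ 111100110111 = 3895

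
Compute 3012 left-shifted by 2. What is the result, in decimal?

3012 = 00101111000100
shift left by 2 → 10111100010000 = 12048
(equivalently, 3012 × 2^2 = 3012 × 4)

12048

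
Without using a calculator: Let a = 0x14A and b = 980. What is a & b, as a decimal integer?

320

0x14A = 0101001010
980 = 1111010100
AND → 0101000000 = 320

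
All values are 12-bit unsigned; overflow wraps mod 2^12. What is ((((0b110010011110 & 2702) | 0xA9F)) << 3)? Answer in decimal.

0b110010011110 = 110010011110
2702 = 101010001110
→ & → 100010001110 = 2190
0xA9F = 101010011111
→ | → 101010011111 = 2719
→ << 3 (mod 2^12) → 010011111000 = 1272

1272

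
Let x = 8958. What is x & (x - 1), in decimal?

8956

x = 10001011111110 = 8958
x - 1 = 10001011111101
AND   = 10001011111100 = 8956
(x & (x - 1) clears the lowest set bit of x.)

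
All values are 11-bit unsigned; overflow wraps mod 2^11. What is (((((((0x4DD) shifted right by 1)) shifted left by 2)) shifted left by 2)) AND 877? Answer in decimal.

0x4DD = 10011011101
→ shifted right by 1 → 01001101110 = 622
→ shifted left by 2 (mod 2^11) → 00110111000 = 440
→ shifted left by 2 (mod 2^11) → 11011100000 = 1760
877 = 01101101101
→ AND → 01001100000 = 608

608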